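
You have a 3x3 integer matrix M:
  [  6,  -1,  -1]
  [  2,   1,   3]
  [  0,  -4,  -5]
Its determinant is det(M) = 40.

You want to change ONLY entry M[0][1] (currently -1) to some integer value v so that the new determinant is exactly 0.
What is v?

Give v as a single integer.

Answer: -5

Derivation:
det is linear in entry M[0][1]: det = old_det + (v - -1) * C_01
Cofactor C_01 = 10
Want det = 0: 40 + (v - -1) * 10 = 0
  (v - -1) = -40 / 10 = -4
  v = -1 + (-4) = -5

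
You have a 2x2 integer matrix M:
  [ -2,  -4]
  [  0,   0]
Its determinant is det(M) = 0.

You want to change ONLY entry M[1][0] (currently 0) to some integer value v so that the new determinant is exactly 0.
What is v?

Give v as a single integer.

det is linear in entry M[1][0]: det = old_det + (v - 0) * C_10
Cofactor C_10 = 4
Want det = 0: 0 + (v - 0) * 4 = 0
  (v - 0) = 0 / 4 = 0
  v = 0 + (0) = 0

Answer: 0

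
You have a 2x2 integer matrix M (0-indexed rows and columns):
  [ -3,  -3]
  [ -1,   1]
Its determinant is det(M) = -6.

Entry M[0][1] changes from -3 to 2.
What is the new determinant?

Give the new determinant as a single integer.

Answer: -1

Derivation:
det is linear in row 0: changing M[0][1] by delta changes det by delta * cofactor(0,1).
Cofactor C_01 = (-1)^(0+1) * minor(0,1) = 1
Entry delta = 2 - -3 = 5
Det delta = 5 * 1 = 5
New det = -6 + 5 = -1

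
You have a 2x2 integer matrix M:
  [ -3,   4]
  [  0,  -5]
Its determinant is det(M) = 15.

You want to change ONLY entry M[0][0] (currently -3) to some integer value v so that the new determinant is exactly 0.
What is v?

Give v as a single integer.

Answer: 0

Derivation:
det is linear in entry M[0][0]: det = old_det + (v - -3) * C_00
Cofactor C_00 = -5
Want det = 0: 15 + (v - -3) * -5 = 0
  (v - -3) = -15 / -5 = 3
  v = -3 + (3) = 0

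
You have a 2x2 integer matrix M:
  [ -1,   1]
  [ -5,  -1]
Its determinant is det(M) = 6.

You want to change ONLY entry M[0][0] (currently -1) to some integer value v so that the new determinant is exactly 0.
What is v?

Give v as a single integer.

det is linear in entry M[0][0]: det = old_det + (v - -1) * C_00
Cofactor C_00 = -1
Want det = 0: 6 + (v - -1) * -1 = 0
  (v - -1) = -6 / -1 = 6
  v = -1 + (6) = 5

Answer: 5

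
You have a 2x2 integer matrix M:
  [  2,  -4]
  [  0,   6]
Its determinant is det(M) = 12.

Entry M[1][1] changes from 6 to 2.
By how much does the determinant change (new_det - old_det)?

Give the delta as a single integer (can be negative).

Answer: -8

Derivation:
Cofactor C_11 = 2
Entry delta = 2 - 6 = -4
Det delta = entry_delta * cofactor = -4 * 2 = -8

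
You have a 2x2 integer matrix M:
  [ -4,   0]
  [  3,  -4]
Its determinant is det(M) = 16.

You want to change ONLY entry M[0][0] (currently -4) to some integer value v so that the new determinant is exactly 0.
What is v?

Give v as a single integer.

det is linear in entry M[0][0]: det = old_det + (v - -4) * C_00
Cofactor C_00 = -4
Want det = 0: 16 + (v - -4) * -4 = 0
  (v - -4) = -16 / -4 = 4
  v = -4 + (4) = 0

Answer: 0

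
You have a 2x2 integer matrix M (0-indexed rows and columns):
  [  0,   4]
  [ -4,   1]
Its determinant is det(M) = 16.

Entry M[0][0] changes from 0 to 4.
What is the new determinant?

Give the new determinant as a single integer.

Answer: 20

Derivation:
det is linear in row 0: changing M[0][0] by delta changes det by delta * cofactor(0,0).
Cofactor C_00 = (-1)^(0+0) * minor(0,0) = 1
Entry delta = 4 - 0 = 4
Det delta = 4 * 1 = 4
New det = 16 + 4 = 20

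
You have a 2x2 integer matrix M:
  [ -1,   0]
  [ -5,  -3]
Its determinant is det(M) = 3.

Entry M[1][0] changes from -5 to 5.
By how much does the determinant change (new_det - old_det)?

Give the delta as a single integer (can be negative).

Cofactor C_10 = 0
Entry delta = 5 - -5 = 10
Det delta = entry_delta * cofactor = 10 * 0 = 0

Answer: 0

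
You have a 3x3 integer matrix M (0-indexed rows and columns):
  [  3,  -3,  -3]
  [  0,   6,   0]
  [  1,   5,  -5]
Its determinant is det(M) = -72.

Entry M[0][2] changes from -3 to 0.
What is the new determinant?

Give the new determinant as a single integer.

det is linear in row 0: changing M[0][2] by delta changes det by delta * cofactor(0,2).
Cofactor C_02 = (-1)^(0+2) * minor(0,2) = -6
Entry delta = 0 - -3 = 3
Det delta = 3 * -6 = -18
New det = -72 + -18 = -90

Answer: -90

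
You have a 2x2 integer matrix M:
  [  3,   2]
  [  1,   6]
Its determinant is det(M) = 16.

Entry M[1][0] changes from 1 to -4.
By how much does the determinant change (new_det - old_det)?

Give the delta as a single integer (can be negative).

Cofactor C_10 = -2
Entry delta = -4 - 1 = -5
Det delta = entry_delta * cofactor = -5 * -2 = 10

Answer: 10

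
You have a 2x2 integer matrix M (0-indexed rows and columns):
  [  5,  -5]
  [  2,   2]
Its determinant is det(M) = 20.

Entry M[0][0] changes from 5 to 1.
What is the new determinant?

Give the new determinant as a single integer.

Answer: 12

Derivation:
det is linear in row 0: changing M[0][0] by delta changes det by delta * cofactor(0,0).
Cofactor C_00 = (-1)^(0+0) * minor(0,0) = 2
Entry delta = 1 - 5 = -4
Det delta = -4 * 2 = -8
New det = 20 + -8 = 12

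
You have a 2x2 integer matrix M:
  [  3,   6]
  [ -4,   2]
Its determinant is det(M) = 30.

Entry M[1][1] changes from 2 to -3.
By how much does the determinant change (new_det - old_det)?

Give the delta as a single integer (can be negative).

Answer: -15

Derivation:
Cofactor C_11 = 3
Entry delta = -3 - 2 = -5
Det delta = entry_delta * cofactor = -5 * 3 = -15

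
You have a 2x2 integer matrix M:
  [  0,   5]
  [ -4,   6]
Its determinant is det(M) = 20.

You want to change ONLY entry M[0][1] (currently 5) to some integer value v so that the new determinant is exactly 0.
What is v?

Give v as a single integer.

Answer: 0

Derivation:
det is linear in entry M[0][1]: det = old_det + (v - 5) * C_01
Cofactor C_01 = 4
Want det = 0: 20 + (v - 5) * 4 = 0
  (v - 5) = -20 / 4 = -5
  v = 5 + (-5) = 0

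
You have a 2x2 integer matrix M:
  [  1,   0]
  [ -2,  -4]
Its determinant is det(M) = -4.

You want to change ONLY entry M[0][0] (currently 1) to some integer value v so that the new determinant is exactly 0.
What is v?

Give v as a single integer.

Answer: 0

Derivation:
det is linear in entry M[0][0]: det = old_det + (v - 1) * C_00
Cofactor C_00 = -4
Want det = 0: -4 + (v - 1) * -4 = 0
  (v - 1) = 4 / -4 = -1
  v = 1 + (-1) = 0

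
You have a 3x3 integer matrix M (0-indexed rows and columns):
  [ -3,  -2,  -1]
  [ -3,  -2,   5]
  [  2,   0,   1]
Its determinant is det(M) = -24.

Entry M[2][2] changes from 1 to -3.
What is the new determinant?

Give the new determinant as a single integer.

Answer: -24

Derivation:
det is linear in row 2: changing M[2][2] by delta changes det by delta * cofactor(2,2).
Cofactor C_22 = (-1)^(2+2) * minor(2,2) = 0
Entry delta = -3 - 1 = -4
Det delta = -4 * 0 = 0
New det = -24 + 0 = -24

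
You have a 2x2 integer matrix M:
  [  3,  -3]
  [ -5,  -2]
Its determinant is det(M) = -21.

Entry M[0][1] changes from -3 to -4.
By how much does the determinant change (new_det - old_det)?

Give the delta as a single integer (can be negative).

Answer: -5

Derivation:
Cofactor C_01 = 5
Entry delta = -4 - -3 = -1
Det delta = entry_delta * cofactor = -1 * 5 = -5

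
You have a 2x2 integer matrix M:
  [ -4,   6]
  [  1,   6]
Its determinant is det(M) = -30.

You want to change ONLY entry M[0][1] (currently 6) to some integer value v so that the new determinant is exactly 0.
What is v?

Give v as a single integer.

det is linear in entry M[0][1]: det = old_det + (v - 6) * C_01
Cofactor C_01 = -1
Want det = 0: -30 + (v - 6) * -1 = 0
  (v - 6) = 30 / -1 = -30
  v = 6 + (-30) = -24

Answer: -24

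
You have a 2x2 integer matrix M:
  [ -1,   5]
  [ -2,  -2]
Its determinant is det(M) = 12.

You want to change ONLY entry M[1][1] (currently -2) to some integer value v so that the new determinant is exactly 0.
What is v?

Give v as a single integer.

det is linear in entry M[1][1]: det = old_det + (v - -2) * C_11
Cofactor C_11 = -1
Want det = 0: 12 + (v - -2) * -1 = 0
  (v - -2) = -12 / -1 = 12
  v = -2 + (12) = 10

Answer: 10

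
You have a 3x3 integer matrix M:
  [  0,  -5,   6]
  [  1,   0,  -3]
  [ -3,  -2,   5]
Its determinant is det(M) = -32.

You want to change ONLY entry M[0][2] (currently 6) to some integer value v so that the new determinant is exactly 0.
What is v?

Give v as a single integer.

det is linear in entry M[0][2]: det = old_det + (v - 6) * C_02
Cofactor C_02 = -2
Want det = 0: -32 + (v - 6) * -2 = 0
  (v - 6) = 32 / -2 = -16
  v = 6 + (-16) = -10

Answer: -10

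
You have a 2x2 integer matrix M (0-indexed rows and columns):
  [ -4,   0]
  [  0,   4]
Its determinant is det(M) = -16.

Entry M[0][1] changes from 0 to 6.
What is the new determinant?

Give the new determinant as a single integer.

Answer: -16

Derivation:
det is linear in row 0: changing M[0][1] by delta changes det by delta * cofactor(0,1).
Cofactor C_01 = (-1)^(0+1) * minor(0,1) = 0
Entry delta = 6 - 0 = 6
Det delta = 6 * 0 = 0
New det = -16 + 0 = -16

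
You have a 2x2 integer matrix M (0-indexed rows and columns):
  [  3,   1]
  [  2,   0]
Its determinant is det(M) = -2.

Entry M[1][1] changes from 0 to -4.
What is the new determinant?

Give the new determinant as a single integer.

det is linear in row 1: changing M[1][1] by delta changes det by delta * cofactor(1,1).
Cofactor C_11 = (-1)^(1+1) * minor(1,1) = 3
Entry delta = -4 - 0 = -4
Det delta = -4 * 3 = -12
New det = -2 + -12 = -14

Answer: -14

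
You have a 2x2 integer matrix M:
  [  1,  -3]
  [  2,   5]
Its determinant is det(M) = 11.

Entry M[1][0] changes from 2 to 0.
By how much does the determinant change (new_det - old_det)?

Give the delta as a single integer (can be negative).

Cofactor C_10 = 3
Entry delta = 0 - 2 = -2
Det delta = entry_delta * cofactor = -2 * 3 = -6

Answer: -6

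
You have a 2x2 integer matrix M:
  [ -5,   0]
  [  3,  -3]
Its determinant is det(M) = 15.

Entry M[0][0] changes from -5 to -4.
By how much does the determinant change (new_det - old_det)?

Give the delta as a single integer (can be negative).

Answer: -3

Derivation:
Cofactor C_00 = -3
Entry delta = -4 - -5 = 1
Det delta = entry_delta * cofactor = 1 * -3 = -3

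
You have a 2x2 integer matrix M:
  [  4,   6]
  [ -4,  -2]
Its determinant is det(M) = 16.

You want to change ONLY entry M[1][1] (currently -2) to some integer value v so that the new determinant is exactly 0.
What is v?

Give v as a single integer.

Answer: -6

Derivation:
det is linear in entry M[1][1]: det = old_det + (v - -2) * C_11
Cofactor C_11 = 4
Want det = 0: 16 + (v - -2) * 4 = 0
  (v - -2) = -16 / 4 = -4
  v = -2 + (-4) = -6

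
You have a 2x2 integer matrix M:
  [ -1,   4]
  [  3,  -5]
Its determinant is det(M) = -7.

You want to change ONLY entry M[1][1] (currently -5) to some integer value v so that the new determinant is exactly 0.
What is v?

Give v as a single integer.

Answer: -12

Derivation:
det is linear in entry M[1][1]: det = old_det + (v - -5) * C_11
Cofactor C_11 = -1
Want det = 0: -7 + (v - -5) * -1 = 0
  (v - -5) = 7 / -1 = -7
  v = -5 + (-7) = -12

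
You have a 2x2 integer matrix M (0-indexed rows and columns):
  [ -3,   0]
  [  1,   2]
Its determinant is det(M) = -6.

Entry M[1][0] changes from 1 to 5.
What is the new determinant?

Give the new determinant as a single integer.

Answer: -6

Derivation:
det is linear in row 1: changing M[1][0] by delta changes det by delta * cofactor(1,0).
Cofactor C_10 = (-1)^(1+0) * minor(1,0) = 0
Entry delta = 5 - 1 = 4
Det delta = 4 * 0 = 0
New det = -6 + 0 = -6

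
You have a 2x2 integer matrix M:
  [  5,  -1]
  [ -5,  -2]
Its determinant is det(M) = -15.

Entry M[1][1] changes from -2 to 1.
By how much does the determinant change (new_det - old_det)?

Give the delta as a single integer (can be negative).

Answer: 15

Derivation:
Cofactor C_11 = 5
Entry delta = 1 - -2 = 3
Det delta = entry_delta * cofactor = 3 * 5 = 15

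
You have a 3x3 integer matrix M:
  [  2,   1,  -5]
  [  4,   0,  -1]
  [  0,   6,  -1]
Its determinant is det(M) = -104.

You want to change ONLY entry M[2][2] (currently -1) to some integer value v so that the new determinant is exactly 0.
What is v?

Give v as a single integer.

Answer: -27

Derivation:
det is linear in entry M[2][2]: det = old_det + (v - -1) * C_22
Cofactor C_22 = -4
Want det = 0: -104 + (v - -1) * -4 = 0
  (v - -1) = 104 / -4 = -26
  v = -1 + (-26) = -27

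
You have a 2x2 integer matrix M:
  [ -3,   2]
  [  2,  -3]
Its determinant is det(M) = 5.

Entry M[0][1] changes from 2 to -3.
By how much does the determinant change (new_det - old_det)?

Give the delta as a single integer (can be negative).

Answer: 10

Derivation:
Cofactor C_01 = -2
Entry delta = -3 - 2 = -5
Det delta = entry_delta * cofactor = -5 * -2 = 10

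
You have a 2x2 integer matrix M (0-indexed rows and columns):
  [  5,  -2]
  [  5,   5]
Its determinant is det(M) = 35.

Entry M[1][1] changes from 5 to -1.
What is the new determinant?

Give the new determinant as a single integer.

Answer: 5

Derivation:
det is linear in row 1: changing M[1][1] by delta changes det by delta * cofactor(1,1).
Cofactor C_11 = (-1)^(1+1) * minor(1,1) = 5
Entry delta = -1 - 5 = -6
Det delta = -6 * 5 = -30
New det = 35 + -30 = 5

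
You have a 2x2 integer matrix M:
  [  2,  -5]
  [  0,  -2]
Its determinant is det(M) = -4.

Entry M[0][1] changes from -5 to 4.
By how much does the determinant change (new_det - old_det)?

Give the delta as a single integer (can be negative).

Cofactor C_01 = 0
Entry delta = 4 - -5 = 9
Det delta = entry_delta * cofactor = 9 * 0 = 0

Answer: 0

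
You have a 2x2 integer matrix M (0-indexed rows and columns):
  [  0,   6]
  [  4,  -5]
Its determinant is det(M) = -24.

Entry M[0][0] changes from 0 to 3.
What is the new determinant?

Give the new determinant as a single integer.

det is linear in row 0: changing M[0][0] by delta changes det by delta * cofactor(0,0).
Cofactor C_00 = (-1)^(0+0) * minor(0,0) = -5
Entry delta = 3 - 0 = 3
Det delta = 3 * -5 = -15
New det = -24 + -15 = -39

Answer: -39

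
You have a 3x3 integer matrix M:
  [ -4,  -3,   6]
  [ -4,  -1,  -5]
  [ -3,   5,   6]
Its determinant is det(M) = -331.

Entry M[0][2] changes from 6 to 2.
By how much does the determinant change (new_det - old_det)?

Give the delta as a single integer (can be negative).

Answer: 92

Derivation:
Cofactor C_02 = -23
Entry delta = 2 - 6 = -4
Det delta = entry_delta * cofactor = -4 * -23 = 92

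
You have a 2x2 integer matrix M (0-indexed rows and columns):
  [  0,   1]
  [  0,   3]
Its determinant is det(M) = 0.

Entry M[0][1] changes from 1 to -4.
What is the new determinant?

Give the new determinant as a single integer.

Answer: 0

Derivation:
det is linear in row 0: changing M[0][1] by delta changes det by delta * cofactor(0,1).
Cofactor C_01 = (-1)^(0+1) * minor(0,1) = 0
Entry delta = -4 - 1 = -5
Det delta = -5 * 0 = 0
New det = 0 + 0 = 0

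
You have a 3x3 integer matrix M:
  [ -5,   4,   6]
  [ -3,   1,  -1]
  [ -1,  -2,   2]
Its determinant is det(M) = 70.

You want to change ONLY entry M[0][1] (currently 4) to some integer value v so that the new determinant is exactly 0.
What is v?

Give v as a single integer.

det is linear in entry M[0][1]: det = old_det + (v - 4) * C_01
Cofactor C_01 = 7
Want det = 0: 70 + (v - 4) * 7 = 0
  (v - 4) = -70 / 7 = -10
  v = 4 + (-10) = -6

Answer: -6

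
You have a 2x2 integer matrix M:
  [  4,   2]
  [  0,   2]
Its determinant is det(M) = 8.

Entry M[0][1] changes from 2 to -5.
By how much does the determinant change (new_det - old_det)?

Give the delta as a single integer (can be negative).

Answer: 0

Derivation:
Cofactor C_01 = 0
Entry delta = -5 - 2 = -7
Det delta = entry_delta * cofactor = -7 * 0 = 0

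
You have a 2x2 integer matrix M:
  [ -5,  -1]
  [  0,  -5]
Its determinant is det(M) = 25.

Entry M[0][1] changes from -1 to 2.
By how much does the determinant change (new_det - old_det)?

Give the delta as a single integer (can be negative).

Answer: 0

Derivation:
Cofactor C_01 = 0
Entry delta = 2 - -1 = 3
Det delta = entry_delta * cofactor = 3 * 0 = 0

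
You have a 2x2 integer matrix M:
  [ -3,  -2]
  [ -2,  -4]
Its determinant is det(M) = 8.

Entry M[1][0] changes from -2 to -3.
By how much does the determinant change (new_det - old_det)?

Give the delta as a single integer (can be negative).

Cofactor C_10 = 2
Entry delta = -3 - -2 = -1
Det delta = entry_delta * cofactor = -1 * 2 = -2

Answer: -2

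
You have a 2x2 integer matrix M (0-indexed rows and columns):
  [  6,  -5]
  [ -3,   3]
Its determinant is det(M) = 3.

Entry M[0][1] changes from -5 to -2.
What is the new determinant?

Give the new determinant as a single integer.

Answer: 12

Derivation:
det is linear in row 0: changing M[0][1] by delta changes det by delta * cofactor(0,1).
Cofactor C_01 = (-1)^(0+1) * minor(0,1) = 3
Entry delta = -2 - -5 = 3
Det delta = 3 * 3 = 9
New det = 3 + 9 = 12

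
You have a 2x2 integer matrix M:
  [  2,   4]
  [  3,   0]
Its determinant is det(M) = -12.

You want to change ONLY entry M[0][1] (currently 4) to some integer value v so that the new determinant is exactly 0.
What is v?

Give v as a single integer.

Answer: 0

Derivation:
det is linear in entry M[0][1]: det = old_det + (v - 4) * C_01
Cofactor C_01 = -3
Want det = 0: -12 + (v - 4) * -3 = 0
  (v - 4) = 12 / -3 = -4
  v = 4 + (-4) = 0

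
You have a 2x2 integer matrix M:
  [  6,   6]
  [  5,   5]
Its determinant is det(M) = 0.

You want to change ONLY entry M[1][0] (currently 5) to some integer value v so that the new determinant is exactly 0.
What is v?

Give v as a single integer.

Answer: 5

Derivation:
det is linear in entry M[1][0]: det = old_det + (v - 5) * C_10
Cofactor C_10 = -6
Want det = 0: 0 + (v - 5) * -6 = 0
  (v - 5) = 0 / -6 = 0
  v = 5 + (0) = 5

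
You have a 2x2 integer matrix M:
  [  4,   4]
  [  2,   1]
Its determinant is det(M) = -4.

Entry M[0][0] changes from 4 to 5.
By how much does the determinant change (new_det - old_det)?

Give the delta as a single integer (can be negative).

Answer: 1

Derivation:
Cofactor C_00 = 1
Entry delta = 5 - 4 = 1
Det delta = entry_delta * cofactor = 1 * 1 = 1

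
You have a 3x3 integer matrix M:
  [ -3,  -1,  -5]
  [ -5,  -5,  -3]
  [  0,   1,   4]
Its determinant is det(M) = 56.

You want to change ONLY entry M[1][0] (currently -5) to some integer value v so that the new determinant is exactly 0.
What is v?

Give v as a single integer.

Answer: 51

Derivation:
det is linear in entry M[1][0]: det = old_det + (v - -5) * C_10
Cofactor C_10 = -1
Want det = 0: 56 + (v - -5) * -1 = 0
  (v - -5) = -56 / -1 = 56
  v = -5 + (56) = 51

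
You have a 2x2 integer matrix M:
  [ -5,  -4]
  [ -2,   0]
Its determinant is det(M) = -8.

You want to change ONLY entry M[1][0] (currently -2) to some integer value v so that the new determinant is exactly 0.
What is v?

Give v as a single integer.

det is linear in entry M[1][0]: det = old_det + (v - -2) * C_10
Cofactor C_10 = 4
Want det = 0: -8 + (v - -2) * 4 = 0
  (v - -2) = 8 / 4 = 2
  v = -2 + (2) = 0

Answer: 0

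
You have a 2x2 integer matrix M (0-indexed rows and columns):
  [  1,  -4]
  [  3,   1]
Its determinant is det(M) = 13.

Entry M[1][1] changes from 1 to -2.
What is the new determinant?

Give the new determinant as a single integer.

Answer: 10

Derivation:
det is linear in row 1: changing M[1][1] by delta changes det by delta * cofactor(1,1).
Cofactor C_11 = (-1)^(1+1) * minor(1,1) = 1
Entry delta = -2 - 1 = -3
Det delta = -3 * 1 = -3
New det = 13 + -3 = 10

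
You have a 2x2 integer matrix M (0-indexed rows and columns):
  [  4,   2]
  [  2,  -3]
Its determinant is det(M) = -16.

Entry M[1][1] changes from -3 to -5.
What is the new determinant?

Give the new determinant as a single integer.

det is linear in row 1: changing M[1][1] by delta changes det by delta * cofactor(1,1).
Cofactor C_11 = (-1)^(1+1) * minor(1,1) = 4
Entry delta = -5 - -3 = -2
Det delta = -2 * 4 = -8
New det = -16 + -8 = -24

Answer: -24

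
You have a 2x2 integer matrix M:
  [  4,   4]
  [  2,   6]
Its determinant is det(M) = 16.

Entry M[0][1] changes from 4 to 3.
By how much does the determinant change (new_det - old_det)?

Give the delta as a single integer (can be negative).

Cofactor C_01 = -2
Entry delta = 3 - 4 = -1
Det delta = entry_delta * cofactor = -1 * -2 = 2

Answer: 2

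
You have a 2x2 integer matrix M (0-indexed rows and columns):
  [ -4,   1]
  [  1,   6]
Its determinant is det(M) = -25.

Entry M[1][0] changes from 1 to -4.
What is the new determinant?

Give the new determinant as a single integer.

Answer: -20

Derivation:
det is linear in row 1: changing M[1][0] by delta changes det by delta * cofactor(1,0).
Cofactor C_10 = (-1)^(1+0) * minor(1,0) = -1
Entry delta = -4 - 1 = -5
Det delta = -5 * -1 = 5
New det = -25 + 5 = -20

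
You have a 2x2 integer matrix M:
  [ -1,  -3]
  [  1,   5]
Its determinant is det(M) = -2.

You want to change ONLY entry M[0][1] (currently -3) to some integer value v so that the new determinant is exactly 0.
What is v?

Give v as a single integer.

Answer: -5

Derivation:
det is linear in entry M[0][1]: det = old_det + (v - -3) * C_01
Cofactor C_01 = -1
Want det = 0: -2 + (v - -3) * -1 = 0
  (v - -3) = 2 / -1 = -2
  v = -3 + (-2) = -5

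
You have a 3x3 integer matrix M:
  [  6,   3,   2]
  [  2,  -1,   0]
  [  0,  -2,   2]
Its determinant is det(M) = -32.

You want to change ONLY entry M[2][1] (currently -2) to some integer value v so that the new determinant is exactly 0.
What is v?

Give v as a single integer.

Answer: 6

Derivation:
det is linear in entry M[2][1]: det = old_det + (v - -2) * C_21
Cofactor C_21 = 4
Want det = 0: -32 + (v - -2) * 4 = 0
  (v - -2) = 32 / 4 = 8
  v = -2 + (8) = 6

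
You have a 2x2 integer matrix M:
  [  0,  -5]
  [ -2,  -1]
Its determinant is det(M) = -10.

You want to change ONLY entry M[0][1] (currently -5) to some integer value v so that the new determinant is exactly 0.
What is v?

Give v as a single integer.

Answer: 0

Derivation:
det is linear in entry M[0][1]: det = old_det + (v - -5) * C_01
Cofactor C_01 = 2
Want det = 0: -10 + (v - -5) * 2 = 0
  (v - -5) = 10 / 2 = 5
  v = -5 + (5) = 0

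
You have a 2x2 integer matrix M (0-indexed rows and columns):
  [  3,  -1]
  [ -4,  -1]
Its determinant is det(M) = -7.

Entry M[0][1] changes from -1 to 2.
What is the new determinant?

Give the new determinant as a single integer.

Answer: 5

Derivation:
det is linear in row 0: changing M[0][1] by delta changes det by delta * cofactor(0,1).
Cofactor C_01 = (-1)^(0+1) * minor(0,1) = 4
Entry delta = 2 - -1 = 3
Det delta = 3 * 4 = 12
New det = -7 + 12 = 5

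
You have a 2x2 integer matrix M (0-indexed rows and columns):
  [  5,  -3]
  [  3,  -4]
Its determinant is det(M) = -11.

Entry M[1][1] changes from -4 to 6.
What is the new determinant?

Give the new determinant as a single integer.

det is linear in row 1: changing M[1][1] by delta changes det by delta * cofactor(1,1).
Cofactor C_11 = (-1)^(1+1) * minor(1,1) = 5
Entry delta = 6 - -4 = 10
Det delta = 10 * 5 = 50
New det = -11 + 50 = 39

Answer: 39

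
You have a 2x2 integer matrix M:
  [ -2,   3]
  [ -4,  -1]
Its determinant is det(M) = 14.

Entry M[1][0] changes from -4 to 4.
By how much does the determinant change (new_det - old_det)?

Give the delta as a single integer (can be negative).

Cofactor C_10 = -3
Entry delta = 4 - -4 = 8
Det delta = entry_delta * cofactor = 8 * -3 = -24

Answer: -24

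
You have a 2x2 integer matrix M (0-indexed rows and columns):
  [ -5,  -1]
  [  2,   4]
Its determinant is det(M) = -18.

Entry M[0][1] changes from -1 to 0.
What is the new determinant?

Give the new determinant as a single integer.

Answer: -20

Derivation:
det is linear in row 0: changing M[0][1] by delta changes det by delta * cofactor(0,1).
Cofactor C_01 = (-1)^(0+1) * minor(0,1) = -2
Entry delta = 0 - -1 = 1
Det delta = 1 * -2 = -2
New det = -18 + -2 = -20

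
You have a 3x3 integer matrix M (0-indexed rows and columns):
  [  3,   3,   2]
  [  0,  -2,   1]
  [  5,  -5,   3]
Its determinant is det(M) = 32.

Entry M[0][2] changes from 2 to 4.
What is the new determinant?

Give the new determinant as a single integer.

Answer: 52

Derivation:
det is linear in row 0: changing M[0][2] by delta changes det by delta * cofactor(0,2).
Cofactor C_02 = (-1)^(0+2) * minor(0,2) = 10
Entry delta = 4 - 2 = 2
Det delta = 2 * 10 = 20
New det = 32 + 20 = 52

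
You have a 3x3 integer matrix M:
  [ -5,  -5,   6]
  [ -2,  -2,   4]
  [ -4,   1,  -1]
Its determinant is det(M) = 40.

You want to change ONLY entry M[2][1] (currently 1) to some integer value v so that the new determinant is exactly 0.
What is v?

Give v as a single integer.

Answer: -4

Derivation:
det is linear in entry M[2][1]: det = old_det + (v - 1) * C_21
Cofactor C_21 = 8
Want det = 0: 40 + (v - 1) * 8 = 0
  (v - 1) = -40 / 8 = -5
  v = 1 + (-5) = -4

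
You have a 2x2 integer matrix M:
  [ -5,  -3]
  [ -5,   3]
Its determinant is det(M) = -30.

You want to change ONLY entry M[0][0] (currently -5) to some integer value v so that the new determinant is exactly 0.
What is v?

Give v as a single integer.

Answer: 5

Derivation:
det is linear in entry M[0][0]: det = old_det + (v - -5) * C_00
Cofactor C_00 = 3
Want det = 0: -30 + (v - -5) * 3 = 0
  (v - -5) = 30 / 3 = 10
  v = -5 + (10) = 5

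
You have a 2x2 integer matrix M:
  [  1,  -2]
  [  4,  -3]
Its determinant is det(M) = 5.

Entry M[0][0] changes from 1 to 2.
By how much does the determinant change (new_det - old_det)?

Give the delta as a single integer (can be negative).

Answer: -3

Derivation:
Cofactor C_00 = -3
Entry delta = 2 - 1 = 1
Det delta = entry_delta * cofactor = 1 * -3 = -3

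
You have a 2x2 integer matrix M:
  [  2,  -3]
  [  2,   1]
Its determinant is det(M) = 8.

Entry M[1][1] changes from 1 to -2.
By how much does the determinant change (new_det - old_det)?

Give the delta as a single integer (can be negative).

Answer: -6

Derivation:
Cofactor C_11 = 2
Entry delta = -2 - 1 = -3
Det delta = entry_delta * cofactor = -3 * 2 = -6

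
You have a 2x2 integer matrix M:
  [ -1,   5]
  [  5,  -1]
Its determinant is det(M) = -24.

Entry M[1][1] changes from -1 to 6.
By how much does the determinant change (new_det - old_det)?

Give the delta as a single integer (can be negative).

Answer: -7

Derivation:
Cofactor C_11 = -1
Entry delta = 6 - -1 = 7
Det delta = entry_delta * cofactor = 7 * -1 = -7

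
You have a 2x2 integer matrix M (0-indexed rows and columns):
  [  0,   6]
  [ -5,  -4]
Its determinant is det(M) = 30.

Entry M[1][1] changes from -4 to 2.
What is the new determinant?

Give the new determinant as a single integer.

det is linear in row 1: changing M[1][1] by delta changes det by delta * cofactor(1,1).
Cofactor C_11 = (-1)^(1+1) * minor(1,1) = 0
Entry delta = 2 - -4 = 6
Det delta = 6 * 0 = 0
New det = 30 + 0 = 30

Answer: 30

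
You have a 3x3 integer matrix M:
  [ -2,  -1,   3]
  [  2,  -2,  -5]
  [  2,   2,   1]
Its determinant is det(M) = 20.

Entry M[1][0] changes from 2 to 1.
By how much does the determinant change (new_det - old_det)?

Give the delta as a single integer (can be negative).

Cofactor C_10 = 7
Entry delta = 1 - 2 = -1
Det delta = entry_delta * cofactor = -1 * 7 = -7

Answer: -7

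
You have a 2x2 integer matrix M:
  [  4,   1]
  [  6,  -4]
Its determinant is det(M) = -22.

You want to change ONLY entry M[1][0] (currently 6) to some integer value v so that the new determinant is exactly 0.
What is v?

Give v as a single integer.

Answer: -16

Derivation:
det is linear in entry M[1][0]: det = old_det + (v - 6) * C_10
Cofactor C_10 = -1
Want det = 0: -22 + (v - 6) * -1 = 0
  (v - 6) = 22 / -1 = -22
  v = 6 + (-22) = -16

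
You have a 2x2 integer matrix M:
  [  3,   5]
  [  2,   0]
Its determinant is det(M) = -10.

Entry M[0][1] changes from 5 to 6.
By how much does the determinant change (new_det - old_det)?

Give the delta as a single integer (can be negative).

Cofactor C_01 = -2
Entry delta = 6 - 5 = 1
Det delta = entry_delta * cofactor = 1 * -2 = -2

Answer: -2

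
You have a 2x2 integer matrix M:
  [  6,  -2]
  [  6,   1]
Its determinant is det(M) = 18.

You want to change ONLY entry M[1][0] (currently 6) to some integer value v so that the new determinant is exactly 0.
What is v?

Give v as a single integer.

Answer: -3

Derivation:
det is linear in entry M[1][0]: det = old_det + (v - 6) * C_10
Cofactor C_10 = 2
Want det = 0: 18 + (v - 6) * 2 = 0
  (v - 6) = -18 / 2 = -9
  v = 6 + (-9) = -3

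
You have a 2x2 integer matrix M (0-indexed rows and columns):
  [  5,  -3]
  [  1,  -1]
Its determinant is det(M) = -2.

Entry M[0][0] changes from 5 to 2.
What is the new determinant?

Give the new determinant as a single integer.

det is linear in row 0: changing M[0][0] by delta changes det by delta * cofactor(0,0).
Cofactor C_00 = (-1)^(0+0) * minor(0,0) = -1
Entry delta = 2 - 5 = -3
Det delta = -3 * -1 = 3
New det = -2 + 3 = 1

Answer: 1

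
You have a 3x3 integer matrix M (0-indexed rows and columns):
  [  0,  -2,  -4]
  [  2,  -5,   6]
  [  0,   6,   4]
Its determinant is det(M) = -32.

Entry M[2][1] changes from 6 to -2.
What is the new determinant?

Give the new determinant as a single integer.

Answer: 32

Derivation:
det is linear in row 2: changing M[2][1] by delta changes det by delta * cofactor(2,1).
Cofactor C_21 = (-1)^(2+1) * minor(2,1) = -8
Entry delta = -2 - 6 = -8
Det delta = -8 * -8 = 64
New det = -32 + 64 = 32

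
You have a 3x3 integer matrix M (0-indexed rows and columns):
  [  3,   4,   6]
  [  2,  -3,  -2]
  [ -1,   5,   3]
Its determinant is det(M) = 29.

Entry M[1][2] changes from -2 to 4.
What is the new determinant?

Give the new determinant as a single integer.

det is linear in row 1: changing M[1][2] by delta changes det by delta * cofactor(1,2).
Cofactor C_12 = (-1)^(1+2) * minor(1,2) = -19
Entry delta = 4 - -2 = 6
Det delta = 6 * -19 = -114
New det = 29 + -114 = -85

Answer: -85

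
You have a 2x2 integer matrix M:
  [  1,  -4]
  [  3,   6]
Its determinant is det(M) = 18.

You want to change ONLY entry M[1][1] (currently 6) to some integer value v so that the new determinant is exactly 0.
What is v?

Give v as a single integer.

det is linear in entry M[1][1]: det = old_det + (v - 6) * C_11
Cofactor C_11 = 1
Want det = 0: 18 + (v - 6) * 1 = 0
  (v - 6) = -18 / 1 = -18
  v = 6 + (-18) = -12

Answer: -12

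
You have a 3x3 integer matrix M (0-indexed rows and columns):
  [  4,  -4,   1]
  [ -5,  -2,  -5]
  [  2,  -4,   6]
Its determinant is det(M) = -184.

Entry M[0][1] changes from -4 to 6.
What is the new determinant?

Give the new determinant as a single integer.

Answer: 16

Derivation:
det is linear in row 0: changing M[0][1] by delta changes det by delta * cofactor(0,1).
Cofactor C_01 = (-1)^(0+1) * minor(0,1) = 20
Entry delta = 6 - -4 = 10
Det delta = 10 * 20 = 200
New det = -184 + 200 = 16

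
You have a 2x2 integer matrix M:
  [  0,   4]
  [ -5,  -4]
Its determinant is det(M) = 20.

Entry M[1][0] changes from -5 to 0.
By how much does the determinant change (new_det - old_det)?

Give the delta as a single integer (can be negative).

Answer: -20

Derivation:
Cofactor C_10 = -4
Entry delta = 0 - -5 = 5
Det delta = entry_delta * cofactor = 5 * -4 = -20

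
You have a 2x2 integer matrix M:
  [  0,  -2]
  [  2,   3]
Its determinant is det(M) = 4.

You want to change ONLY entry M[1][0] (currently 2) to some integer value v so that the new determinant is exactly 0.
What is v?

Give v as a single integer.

Answer: 0

Derivation:
det is linear in entry M[1][0]: det = old_det + (v - 2) * C_10
Cofactor C_10 = 2
Want det = 0: 4 + (v - 2) * 2 = 0
  (v - 2) = -4 / 2 = -2
  v = 2 + (-2) = 0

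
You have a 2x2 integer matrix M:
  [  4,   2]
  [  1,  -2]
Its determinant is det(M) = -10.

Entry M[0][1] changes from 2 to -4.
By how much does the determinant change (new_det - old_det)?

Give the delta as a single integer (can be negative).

Answer: 6

Derivation:
Cofactor C_01 = -1
Entry delta = -4 - 2 = -6
Det delta = entry_delta * cofactor = -6 * -1 = 6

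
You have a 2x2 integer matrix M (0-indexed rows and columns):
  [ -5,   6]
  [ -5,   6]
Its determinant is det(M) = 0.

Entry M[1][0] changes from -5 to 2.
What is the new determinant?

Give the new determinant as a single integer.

Answer: -42

Derivation:
det is linear in row 1: changing M[1][0] by delta changes det by delta * cofactor(1,0).
Cofactor C_10 = (-1)^(1+0) * minor(1,0) = -6
Entry delta = 2 - -5 = 7
Det delta = 7 * -6 = -42
New det = 0 + -42 = -42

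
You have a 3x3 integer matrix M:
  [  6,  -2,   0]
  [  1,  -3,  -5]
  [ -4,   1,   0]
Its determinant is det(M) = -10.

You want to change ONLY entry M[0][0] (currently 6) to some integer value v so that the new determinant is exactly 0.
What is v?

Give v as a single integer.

det is linear in entry M[0][0]: det = old_det + (v - 6) * C_00
Cofactor C_00 = 5
Want det = 0: -10 + (v - 6) * 5 = 0
  (v - 6) = 10 / 5 = 2
  v = 6 + (2) = 8

Answer: 8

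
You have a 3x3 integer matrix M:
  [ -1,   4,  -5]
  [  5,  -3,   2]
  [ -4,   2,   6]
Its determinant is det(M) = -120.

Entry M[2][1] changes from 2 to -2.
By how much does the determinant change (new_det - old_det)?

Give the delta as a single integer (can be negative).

Cofactor C_21 = -23
Entry delta = -2 - 2 = -4
Det delta = entry_delta * cofactor = -4 * -23 = 92

Answer: 92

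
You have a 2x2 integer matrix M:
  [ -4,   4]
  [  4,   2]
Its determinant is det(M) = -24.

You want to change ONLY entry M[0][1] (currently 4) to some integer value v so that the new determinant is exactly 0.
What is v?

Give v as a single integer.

Answer: -2

Derivation:
det is linear in entry M[0][1]: det = old_det + (v - 4) * C_01
Cofactor C_01 = -4
Want det = 0: -24 + (v - 4) * -4 = 0
  (v - 4) = 24 / -4 = -6
  v = 4 + (-6) = -2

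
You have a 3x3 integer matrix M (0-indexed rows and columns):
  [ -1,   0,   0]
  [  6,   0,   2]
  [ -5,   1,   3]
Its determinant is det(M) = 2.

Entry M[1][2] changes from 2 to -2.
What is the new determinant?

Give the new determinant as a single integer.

Answer: -2

Derivation:
det is linear in row 1: changing M[1][2] by delta changes det by delta * cofactor(1,2).
Cofactor C_12 = (-1)^(1+2) * minor(1,2) = 1
Entry delta = -2 - 2 = -4
Det delta = -4 * 1 = -4
New det = 2 + -4 = -2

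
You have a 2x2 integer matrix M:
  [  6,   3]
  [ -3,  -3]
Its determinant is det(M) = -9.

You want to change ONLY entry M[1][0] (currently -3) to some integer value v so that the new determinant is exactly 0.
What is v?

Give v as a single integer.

Answer: -6

Derivation:
det is linear in entry M[1][0]: det = old_det + (v - -3) * C_10
Cofactor C_10 = -3
Want det = 0: -9 + (v - -3) * -3 = 0
  (v - -3) = 9 / -3 = -3
  v = -3 + (-3) = -6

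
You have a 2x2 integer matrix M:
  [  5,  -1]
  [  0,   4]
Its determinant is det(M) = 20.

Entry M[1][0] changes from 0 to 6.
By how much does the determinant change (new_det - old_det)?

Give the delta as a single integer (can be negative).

Cofactor C_10 = 1
Entry delta = 6 - 0 = 6
Det delta = entry_delta * cofactor = 6 * 1 = 6

Answer: 6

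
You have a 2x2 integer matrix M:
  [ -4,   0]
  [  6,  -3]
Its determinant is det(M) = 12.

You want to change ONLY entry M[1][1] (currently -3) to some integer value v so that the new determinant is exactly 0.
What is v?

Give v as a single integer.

Answer: 0

Derivation:
det is linear in entry M[1][1]: det = old_det + (v - -3) * C_11
Cofactor C_11 = -4
Want det = 0: 12 + (v - -3) * -4 = 0
  (v - -3) = -12 / -4 = 3
  v = -3 + (3) = 0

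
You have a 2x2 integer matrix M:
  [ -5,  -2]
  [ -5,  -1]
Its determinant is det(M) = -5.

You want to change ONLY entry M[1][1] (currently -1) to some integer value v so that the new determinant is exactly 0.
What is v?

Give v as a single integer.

det is linear in entry M[1][1]: det = old_det + (v - -1) * C_11
Cofactor C_11 = -5
Want det = 0: -5 + (v - -1) * -5 = 0
  (v - -1) = 5 / -5 = -1
  v = -1 + (-1) = -2

Answer: -2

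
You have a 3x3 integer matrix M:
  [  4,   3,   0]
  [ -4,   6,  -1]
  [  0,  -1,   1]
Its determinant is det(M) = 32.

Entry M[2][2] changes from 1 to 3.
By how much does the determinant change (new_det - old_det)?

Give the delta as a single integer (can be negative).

Answer: 72

Derivation:
Cofactor C_22 = 36
Entry delta = 3 - 1 = 2
Det delta = entry_delta * cofactor = 2 * 36 = 72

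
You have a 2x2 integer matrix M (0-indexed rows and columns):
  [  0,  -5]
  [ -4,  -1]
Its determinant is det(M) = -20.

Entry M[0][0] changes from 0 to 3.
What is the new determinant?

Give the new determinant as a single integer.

det is linear in row 0: changing M[0][0] by delta changes det by delta * cofactor(0,0).
Cofactor C_00 = (-1)^(0+0) * minor(0,0) = -1
Entry delta = 3 - 0 = 3
Det delta = 3 * -1 = -3
New det = -20 + -3 = -23

Answer: -23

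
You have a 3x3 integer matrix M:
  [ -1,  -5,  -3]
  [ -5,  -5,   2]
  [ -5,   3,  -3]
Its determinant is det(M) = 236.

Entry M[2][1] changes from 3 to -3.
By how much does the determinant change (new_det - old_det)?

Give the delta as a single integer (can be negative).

Answer: -102

Derivation:
Cofactor C_21 = 17
Entry delta = -3 - 3 = -6
Det delta = entry_delta * cofactor = -6 * 17 = -102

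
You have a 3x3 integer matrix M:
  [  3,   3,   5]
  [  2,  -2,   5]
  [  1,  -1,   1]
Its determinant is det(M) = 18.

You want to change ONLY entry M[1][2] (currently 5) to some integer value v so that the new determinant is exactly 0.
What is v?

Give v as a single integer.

Answer: 2

Derivation:
det is linear in entry M[1][2]: det = old_det + (v - 5) * C_12
Cofactor C_12 = 6
Want det = 0: 18 + (v - 5) * 6 = 0
  (v - 5) = -18 / 6 = -3
  v = 5 + (-3) = 2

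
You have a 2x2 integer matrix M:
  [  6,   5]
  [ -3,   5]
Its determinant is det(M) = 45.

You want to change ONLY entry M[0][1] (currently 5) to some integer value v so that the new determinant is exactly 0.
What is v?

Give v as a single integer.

det is linear in entry M[0][1]: det = old_det + (v - 5) * C_01
Cofactor C_01 = 3
Want det = 0: 45 + (v - 5) * 3 = 0
  (v - 5) = -45 / 3 = -15
  v = 5 + (-15) = -10

Answer: -10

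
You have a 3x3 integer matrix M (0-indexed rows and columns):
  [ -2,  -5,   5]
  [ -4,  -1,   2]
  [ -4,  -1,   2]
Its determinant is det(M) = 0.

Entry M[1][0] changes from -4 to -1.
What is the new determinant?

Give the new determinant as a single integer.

det is linear in row 1: changing M[1][0] by delta changes det by delta * cofactor(1,0).
Cofactor C_10 = (-1)^(1+0) * minor(1,0) = 5
Entry delta = -1 - -4 = 3
Det delta = 3 * 5 = 15
New det = 0 + 15 = 15

Answer: 15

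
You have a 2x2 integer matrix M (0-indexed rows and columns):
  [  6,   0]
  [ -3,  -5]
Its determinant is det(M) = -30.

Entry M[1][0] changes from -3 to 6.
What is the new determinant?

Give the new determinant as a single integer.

det is linear in row 1: changing M[1][0] by delta changes det by delta * cofactor(1,0).
Cofactor C_10 = (-1)^(1+0) * minor(1,0) = 0
Entry delta = 6 - -3 = 9
Det delta = 9 * 0 = 0
New det = -30 + 0 = -30

Answer: -30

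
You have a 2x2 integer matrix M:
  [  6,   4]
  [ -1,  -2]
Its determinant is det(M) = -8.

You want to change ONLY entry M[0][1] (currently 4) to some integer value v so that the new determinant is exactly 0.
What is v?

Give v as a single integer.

det is linear in entry M[0][1]: det = old_det + (v - 4) * C_01
Cofactor C_01 = 1
Want det = 0: -8 + (v - 4) * 1 = 0
  (v - 4) = 8 / 1 = 8
  v = 4 + (8) = 12

Answer: 12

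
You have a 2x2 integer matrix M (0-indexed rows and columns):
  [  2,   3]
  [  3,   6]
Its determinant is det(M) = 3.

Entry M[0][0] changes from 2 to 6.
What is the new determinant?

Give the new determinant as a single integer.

det is linear in row 0: changing M[0][0] by delta changes det by delta * cofactor(0,0).
Cofactor C_00 = (-1)^(0+0) * minor(0,0) = 6
Entry delta = 6 - 2 = 4
Det delta = 4 * 6 = 24
New det = 3 + 24 = 27

Answer: 27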